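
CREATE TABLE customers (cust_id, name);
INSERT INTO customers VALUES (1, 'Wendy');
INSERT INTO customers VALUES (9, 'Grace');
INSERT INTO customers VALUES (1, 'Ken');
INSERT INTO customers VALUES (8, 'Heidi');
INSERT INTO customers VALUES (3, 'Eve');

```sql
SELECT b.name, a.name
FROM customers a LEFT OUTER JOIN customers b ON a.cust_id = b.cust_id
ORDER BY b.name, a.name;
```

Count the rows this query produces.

7

LEFT JOIN keeps every row from `customers a`; unmatched rows get NULL for `customers b`'s columns.
Matching on a.cust_id = b.cust_id.
- a row (cust_id=1): matches 2 b row(s) → 2 output row(s).
- a row (cust_id=9): matches 1 b row(s) → 1 output row(s).
- a row (cust_id=1): matches 2 b row(s) → 2 output row(s).
- a row (cust_id=8): matches 1 b row(s) → 1 output row(s).
- a row (cust_id=3): matches 1 b row(s) → 1 output row(s).
Total: 7 rows.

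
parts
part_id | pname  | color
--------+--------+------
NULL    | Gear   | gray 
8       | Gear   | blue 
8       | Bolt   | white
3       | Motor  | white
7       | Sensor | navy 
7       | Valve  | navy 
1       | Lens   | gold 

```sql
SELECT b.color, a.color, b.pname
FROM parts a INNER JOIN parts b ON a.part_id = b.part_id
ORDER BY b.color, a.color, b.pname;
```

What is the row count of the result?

10

INNER JOIN keeps only pairs where the ON condition holds.
Matching on a.part_id = b.part_id. A NULL in a compared column never satisfies the condition.
- a[0] part_id=NULL → no match; dropped.
- a[1] part_id=8 → 2 match(es) in b → 2 row(s).
- a[2] part_id=8 → 2 match(es) in b → 2 row(s).
- a[3] part_id=3 → 1 match(es) in b → 1 row(s).
- a[4] part_id=7 → 2 match(es) in b → 2 row(s).
- a[5] part_id=7 → 2 match(es) in b → 2 row(s).
- a[6] part_id=1 → 1 match(es) in b → 1 row(s).
Total: 10 rows.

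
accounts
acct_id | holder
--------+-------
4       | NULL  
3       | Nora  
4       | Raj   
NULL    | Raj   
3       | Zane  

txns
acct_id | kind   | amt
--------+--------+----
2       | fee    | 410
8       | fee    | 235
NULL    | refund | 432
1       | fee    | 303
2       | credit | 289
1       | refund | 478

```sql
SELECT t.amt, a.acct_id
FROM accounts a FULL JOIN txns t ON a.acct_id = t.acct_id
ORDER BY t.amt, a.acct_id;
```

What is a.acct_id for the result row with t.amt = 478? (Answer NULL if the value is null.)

NULL

FULL OUTER JOIN keeps every row from both sides; unmatched rows get NULL for the other side's columns.
Matching on a.acct_id = t.acct_id. A NULL in a compared column never satisfies the condition.
- a row (acct_id=4): no match → kept, t columns NULL.
- a row (acct_id=3): no match → kept, t columns NULL.
- a row (acct_id=4): no match → kept, t columns NULL.
- a row (acct_id=NULL): no match → kept, t columns NULL.
- a row (acct_id=3): no match → kept, t columns NULL.
- plus 6 unmatched t row(s), each kept with NULL a columns.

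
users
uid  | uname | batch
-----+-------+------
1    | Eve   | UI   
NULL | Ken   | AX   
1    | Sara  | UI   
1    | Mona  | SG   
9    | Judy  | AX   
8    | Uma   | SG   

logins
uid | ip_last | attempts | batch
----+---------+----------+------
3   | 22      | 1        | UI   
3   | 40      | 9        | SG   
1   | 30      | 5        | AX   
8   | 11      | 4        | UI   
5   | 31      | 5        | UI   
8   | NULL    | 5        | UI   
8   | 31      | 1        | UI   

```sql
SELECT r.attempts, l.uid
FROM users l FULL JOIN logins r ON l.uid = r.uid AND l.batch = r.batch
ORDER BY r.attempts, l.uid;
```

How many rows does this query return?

FULL OUTER JOIN keeps every row from both sides; unmatched rows get NULL for the other side's columns.
Matching on l.uid = r.uid AND l.batch = r.batch. A NULL in a compared column never satisfies the condition.
Matched pairs: 0; unmatched l rows kept: 6; unmatched r rows kept: 7.
Total: 0 matched + 13 padded = 13 rows.

13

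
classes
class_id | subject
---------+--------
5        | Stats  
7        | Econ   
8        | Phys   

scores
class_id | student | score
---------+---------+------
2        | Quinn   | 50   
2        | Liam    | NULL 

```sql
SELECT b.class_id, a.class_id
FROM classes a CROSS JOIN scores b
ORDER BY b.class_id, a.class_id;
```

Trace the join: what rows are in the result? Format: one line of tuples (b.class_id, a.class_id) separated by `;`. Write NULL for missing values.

(2, 5); (2, 5); (2, 7); (2, 7); (2, 8); (2, 8)

CROSS JOIN pairs every row of `classes` with every row of `scores`: 3 × 2 = 6 rows.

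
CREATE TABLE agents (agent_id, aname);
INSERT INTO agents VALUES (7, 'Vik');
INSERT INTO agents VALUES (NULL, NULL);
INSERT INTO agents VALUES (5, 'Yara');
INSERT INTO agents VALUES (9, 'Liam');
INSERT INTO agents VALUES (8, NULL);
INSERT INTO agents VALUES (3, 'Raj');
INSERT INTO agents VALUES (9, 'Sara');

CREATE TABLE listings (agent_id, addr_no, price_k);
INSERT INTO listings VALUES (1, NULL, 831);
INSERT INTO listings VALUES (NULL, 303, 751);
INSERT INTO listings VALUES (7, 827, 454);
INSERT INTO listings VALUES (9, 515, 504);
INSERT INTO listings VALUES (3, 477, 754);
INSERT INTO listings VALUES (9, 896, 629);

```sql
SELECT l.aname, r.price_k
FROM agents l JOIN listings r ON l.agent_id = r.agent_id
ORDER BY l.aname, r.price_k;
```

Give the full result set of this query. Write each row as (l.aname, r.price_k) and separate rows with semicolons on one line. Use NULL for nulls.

INNER JOIN keeps only pairs where the ON condition holds.
Matching on l.agent_id = r.agent_id. A NULL in a compared column never satisfies the condition.
- l row (agent_id=7): matches 1 r row(s) → 1 output row(s).
- l row (agent_id=NULL): no match → dropped.
- l row (agent_id=5): no match → dropped.
- l row (agent_id=9): matches 2 r row(s) → 2 output row(s).
- l row (agent_id=8): no match → dropped.
- l row (agent_id=3): matches 1 r row(s) → 1 output row(s).
- l row (agent_id=9): matches 2 r row(s) → 2 output row(s).
After projecting and ordering:
l.aname | r.price_k
Liam | 504
Liam | 629
Raj | 754
Sara | 504
Sara | 629
Vik | 454

(Liam, 504); (Liam, 629); (Raj, 754); (Sara, 504); (Sara, 629); (Vik, 454)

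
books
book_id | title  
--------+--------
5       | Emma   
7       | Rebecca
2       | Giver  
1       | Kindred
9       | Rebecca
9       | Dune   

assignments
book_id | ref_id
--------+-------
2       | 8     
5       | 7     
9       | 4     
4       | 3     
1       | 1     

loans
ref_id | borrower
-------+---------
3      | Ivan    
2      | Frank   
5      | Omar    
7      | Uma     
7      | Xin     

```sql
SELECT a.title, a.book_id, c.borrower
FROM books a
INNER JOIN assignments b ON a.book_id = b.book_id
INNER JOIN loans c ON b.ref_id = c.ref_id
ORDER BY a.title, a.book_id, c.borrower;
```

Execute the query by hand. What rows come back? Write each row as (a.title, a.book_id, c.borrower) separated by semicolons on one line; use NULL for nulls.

Step 1 — a INNER JOIN b on book_id → 5 row(s).
Then INNER JOIN `loans c` on ref_id: keep only rows whose b.ref_id appears in c.

(Emma, 5, Uma); (Emma, 5, Xin)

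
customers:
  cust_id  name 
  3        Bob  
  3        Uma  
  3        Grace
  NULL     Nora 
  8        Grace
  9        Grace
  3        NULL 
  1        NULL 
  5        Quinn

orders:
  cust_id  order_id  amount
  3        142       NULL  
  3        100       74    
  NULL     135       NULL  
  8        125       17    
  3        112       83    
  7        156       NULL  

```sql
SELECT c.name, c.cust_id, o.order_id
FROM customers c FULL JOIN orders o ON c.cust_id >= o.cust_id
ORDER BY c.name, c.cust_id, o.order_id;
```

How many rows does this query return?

28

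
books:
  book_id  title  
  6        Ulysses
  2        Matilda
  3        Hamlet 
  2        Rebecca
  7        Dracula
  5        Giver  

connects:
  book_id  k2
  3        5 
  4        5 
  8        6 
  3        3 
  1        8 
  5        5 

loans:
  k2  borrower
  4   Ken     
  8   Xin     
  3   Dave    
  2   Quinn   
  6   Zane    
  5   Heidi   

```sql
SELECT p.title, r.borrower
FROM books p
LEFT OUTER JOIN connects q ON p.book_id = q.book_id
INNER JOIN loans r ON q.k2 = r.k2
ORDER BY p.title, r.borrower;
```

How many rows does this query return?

3

Evaluate left to right. First `books p LEFT JOIN connects q` on book_id: 7 row(s).
Then INNER JOIN `loans r` on k2: keep only rows whose q.k2 appears in r.
Result: 3 row(s).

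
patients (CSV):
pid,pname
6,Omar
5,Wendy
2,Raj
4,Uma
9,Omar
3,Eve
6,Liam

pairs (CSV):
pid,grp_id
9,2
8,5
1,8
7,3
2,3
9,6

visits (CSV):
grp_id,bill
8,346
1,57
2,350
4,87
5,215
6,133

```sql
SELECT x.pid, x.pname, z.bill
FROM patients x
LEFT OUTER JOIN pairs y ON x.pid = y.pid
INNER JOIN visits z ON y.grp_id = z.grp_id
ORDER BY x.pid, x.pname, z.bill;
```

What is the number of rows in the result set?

2

Step 1 — x LEFT JOIN y on pid → 8 row(s).
Then INNER JOIN `visits z` on grp_id: keep only rows whose y.grp_id appears in z.
Result: 2 row(s).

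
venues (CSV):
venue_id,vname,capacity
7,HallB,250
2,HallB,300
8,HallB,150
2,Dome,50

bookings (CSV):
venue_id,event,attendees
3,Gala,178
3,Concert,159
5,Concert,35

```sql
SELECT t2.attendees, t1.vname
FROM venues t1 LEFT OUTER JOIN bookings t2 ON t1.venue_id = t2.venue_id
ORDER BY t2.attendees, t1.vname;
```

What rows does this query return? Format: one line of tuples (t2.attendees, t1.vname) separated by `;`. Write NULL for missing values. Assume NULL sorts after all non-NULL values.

LEFT JOIN keeps every row from `venues`; unmatched rows get NULL for `bookings`'s columns.
Matching on t1.venue_id = t2.venue_id.
Matched pairs: 0; unmatched t1 rows kept: 4.

(NULL, Dome); (NULL, HallB); (NULL, HallB); (NULL, HallB)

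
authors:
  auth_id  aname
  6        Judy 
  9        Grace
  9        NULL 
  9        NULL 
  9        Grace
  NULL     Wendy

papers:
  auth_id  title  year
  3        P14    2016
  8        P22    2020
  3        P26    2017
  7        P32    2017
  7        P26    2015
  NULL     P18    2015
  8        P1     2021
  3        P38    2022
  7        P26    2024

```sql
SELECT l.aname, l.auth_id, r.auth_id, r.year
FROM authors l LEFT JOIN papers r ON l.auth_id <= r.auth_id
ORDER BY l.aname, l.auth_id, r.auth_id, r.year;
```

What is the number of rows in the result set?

10

LEFT JOIN keeps every row from `authors`; unmatched rows get NULL for `papers`'s columns.
Matching on l.auth_id <= r.auth_id. A NULL in a compared column never satisfies the condition.
Matched pairs: 5; unmatched l rows kept: 5.
Total: 5 matched + 5 padded = 10 rows.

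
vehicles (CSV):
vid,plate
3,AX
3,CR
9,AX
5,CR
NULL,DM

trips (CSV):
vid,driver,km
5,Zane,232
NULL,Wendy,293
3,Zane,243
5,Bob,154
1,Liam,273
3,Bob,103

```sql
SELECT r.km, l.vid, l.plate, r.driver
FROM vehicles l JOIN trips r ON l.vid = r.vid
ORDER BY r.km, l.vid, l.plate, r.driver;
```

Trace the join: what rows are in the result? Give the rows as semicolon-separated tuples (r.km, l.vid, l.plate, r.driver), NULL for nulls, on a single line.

(103, 3, AX, Bob); (103, 3, CR, Bob); (154, 5, CR, Bob); (232, 5, CR, Zane); (243, 3, AX, Zane); (243, 3, CR, Zane)

INNER JOIN keeps only pairs where the ON condition holds.
Matching on l.vid = r.vid. A NULL in a compared column never satisfies the condition.
- l (vid=3) pairs with 2 row(s) of r.
- l (vid=3) pairs with 2 row(s) of r.
- l (vid=9) has no partner → excluded.
- l (vid=5) pairs with 2 row(s) of r.
- l (vid=NULL) has no partner → excluded.
After projecting and ordering:
r.km | l.vid | l.plate | r.driver
103 | 3 | AX | Bob
103 | 3 | CR | Bob
154 | 5 | CR | Bob
232 | 5 | CR | Zane
243 | 3 | AX | Zane
243 | 3 | CR | Zane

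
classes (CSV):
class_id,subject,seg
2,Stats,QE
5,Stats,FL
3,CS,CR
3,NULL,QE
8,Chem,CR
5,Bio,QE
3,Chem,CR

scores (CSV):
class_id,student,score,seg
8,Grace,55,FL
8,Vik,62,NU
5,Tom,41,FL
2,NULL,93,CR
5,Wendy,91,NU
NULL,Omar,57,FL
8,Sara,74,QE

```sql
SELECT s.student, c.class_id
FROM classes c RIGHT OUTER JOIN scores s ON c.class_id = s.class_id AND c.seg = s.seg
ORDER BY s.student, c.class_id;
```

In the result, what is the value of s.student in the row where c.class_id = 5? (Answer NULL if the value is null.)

Tom

RIGHT JOIN keeps every row from `scores`; unmatched rows get NULL for `classes`'s columns.
Matching on c.class_id = s.class_id AND c.seg = s.seg. A NULL in a compared column never satisfies the condition.
Matched pairs: 1; unmatched s rows kept: 6.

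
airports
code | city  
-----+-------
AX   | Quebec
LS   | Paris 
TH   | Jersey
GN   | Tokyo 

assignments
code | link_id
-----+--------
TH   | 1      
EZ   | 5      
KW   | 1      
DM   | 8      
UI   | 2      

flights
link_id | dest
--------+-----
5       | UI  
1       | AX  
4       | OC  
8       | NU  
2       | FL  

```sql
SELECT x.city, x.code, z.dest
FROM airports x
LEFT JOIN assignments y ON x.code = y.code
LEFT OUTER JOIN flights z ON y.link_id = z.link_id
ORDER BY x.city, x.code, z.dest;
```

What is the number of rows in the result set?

4

Joins associate left-to-right: airports LEFT JOIN assignments on code gives 4 intermediate row(s).
Then LEFT JOIN `flights z` on link_id: each of those 4 rows is kept; rows whose y.link_id has no match in z get NULL for z's columns.
Result: 4 row(s).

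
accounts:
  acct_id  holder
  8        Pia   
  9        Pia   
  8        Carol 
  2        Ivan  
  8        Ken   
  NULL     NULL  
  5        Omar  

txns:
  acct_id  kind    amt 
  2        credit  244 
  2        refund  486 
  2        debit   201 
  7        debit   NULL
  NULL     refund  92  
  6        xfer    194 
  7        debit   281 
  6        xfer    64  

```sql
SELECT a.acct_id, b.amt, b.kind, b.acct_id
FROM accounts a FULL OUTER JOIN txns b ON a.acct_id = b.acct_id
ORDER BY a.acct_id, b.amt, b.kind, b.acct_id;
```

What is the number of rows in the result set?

14

FULL OUTER JOIN keeps every row from both sides; unmatched rows get NULL for the other side's columns.
Matching on a.acct_id = b.acct_id. A NULL in a compared column never satisfies the condition.
- a row (acct_id=8): no match → kept, b columns NULL.
- a row (acct_id=9): no match → kept, b columns NULL.
- a row (acct_id=8): no match → kept, b columns NULL.
- a row (acct_id=2): matches 3 b row(s) → 3 output row(s).
- a row (acct_id=8): no match → kept, b columns NULL.
- a row (acct_id=NULL): no match → kept, b columns NULL.
- a row (acct_id=5): no match → kept, b columns NULL.
- plus 5 unmatched b row(s), each kept with NULL a columns.
Total: 3 matched + 11 padded = 14 rows.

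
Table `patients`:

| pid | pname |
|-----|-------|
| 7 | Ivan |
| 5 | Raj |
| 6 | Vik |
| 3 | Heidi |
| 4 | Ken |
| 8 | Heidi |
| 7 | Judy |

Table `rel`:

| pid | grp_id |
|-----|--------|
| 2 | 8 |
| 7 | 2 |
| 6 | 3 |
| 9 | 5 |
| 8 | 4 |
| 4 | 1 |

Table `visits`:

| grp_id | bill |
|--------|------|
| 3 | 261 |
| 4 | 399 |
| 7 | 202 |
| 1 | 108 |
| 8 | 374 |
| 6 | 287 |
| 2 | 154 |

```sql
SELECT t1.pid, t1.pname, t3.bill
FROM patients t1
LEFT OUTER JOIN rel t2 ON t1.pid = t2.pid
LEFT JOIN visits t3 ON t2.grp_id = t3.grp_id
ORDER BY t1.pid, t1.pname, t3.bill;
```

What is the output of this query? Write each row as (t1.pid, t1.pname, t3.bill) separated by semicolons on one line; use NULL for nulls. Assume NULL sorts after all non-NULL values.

Step 1 — t1 LEFT JOIN t2 on pid → 7 row(s).
Then LEFT JOIN `visits t3` on grp_id: each of those 7 rows is kept; rows whose t2.grp_id has no match in t3 get NULL for t3's columns.

(3, Heidi, NULL); (4, Ken, 108); (5, Raj, NULL); (6, Vik, 261); (7, Ivan, 154); (7, Judy, 154); (8, Heidi, 399)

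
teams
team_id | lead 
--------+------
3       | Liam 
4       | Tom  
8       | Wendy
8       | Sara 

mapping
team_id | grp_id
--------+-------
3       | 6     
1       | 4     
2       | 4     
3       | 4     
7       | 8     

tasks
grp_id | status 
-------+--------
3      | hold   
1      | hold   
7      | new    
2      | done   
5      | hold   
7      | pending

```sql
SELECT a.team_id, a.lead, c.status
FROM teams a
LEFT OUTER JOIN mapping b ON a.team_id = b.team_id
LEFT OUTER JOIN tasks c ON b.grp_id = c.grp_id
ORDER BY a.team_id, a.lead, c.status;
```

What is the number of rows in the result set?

5

Joins associate left-to-right: teams LEFT JOIN mapping on team_id gives 5 intermediate row(s).
Then LEFT JOIN `tasks c` on grp_id: each of those 5 rows is kept; rows whose b.grp_id has no match in c get NULL for c's columns.
Result: 5 row(s).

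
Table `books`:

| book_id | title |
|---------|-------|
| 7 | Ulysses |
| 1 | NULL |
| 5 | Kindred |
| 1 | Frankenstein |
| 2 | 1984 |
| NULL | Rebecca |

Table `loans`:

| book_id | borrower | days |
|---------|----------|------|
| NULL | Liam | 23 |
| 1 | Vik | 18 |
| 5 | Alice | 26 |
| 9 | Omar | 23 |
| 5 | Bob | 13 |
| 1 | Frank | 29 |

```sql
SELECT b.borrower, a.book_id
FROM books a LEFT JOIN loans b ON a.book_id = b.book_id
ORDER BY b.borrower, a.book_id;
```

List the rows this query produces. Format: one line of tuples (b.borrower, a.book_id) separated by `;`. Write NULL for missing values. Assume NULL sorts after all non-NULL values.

LEFT JOIN keeps every row from `books`; unmatched rows get NULL for `loans`'s columns.
Matching on a.book_id = b.book_id. A NULL in a compared column never satisfies the condition.
Matched pairs: 6; unmatched a rows kept: 3.

(Alice, 5); (Bob, 5); (Frank, 1); (Frank, 1); (Vik, 1); (Vik, 1); (NULL, 2); (NULL, 7); (NULL, NULL)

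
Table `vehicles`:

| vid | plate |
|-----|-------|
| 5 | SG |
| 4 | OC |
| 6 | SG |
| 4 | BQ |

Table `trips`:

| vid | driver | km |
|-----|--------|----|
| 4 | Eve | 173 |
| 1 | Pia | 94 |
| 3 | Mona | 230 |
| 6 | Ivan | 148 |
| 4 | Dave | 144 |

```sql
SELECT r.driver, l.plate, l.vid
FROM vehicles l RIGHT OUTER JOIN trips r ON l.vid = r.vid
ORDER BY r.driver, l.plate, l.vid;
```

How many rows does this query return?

RIGHT JOIN keeps every row from `trips`; unmatched rows get NULL for `vehicles`'s columns.
Matching on l.vid = r.vid.
- l (vid=5) has no partner in r.
- l (vid=4) pairs with 2 row(s) of r.
- l (vid=6) pairs with 1 row(s) of r.
- l (vid=4) pairs with 2 row(s) of r.
- plus 2 unmatched r row(s), each kept with NULL l columns.
Total: 5 matched + 2 padded = 7 rows.

7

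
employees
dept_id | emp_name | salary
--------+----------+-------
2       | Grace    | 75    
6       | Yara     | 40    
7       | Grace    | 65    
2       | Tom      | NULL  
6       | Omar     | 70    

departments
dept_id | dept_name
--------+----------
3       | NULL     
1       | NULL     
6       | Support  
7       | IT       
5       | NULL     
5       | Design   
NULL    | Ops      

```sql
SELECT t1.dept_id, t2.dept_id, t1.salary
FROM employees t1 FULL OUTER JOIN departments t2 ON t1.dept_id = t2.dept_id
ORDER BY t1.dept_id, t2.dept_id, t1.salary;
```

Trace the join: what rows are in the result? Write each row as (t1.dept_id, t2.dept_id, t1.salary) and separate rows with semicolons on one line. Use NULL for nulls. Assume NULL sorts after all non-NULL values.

(2, NULL, 75); (2, NULL, NULL); (6, 6, 40); (6, 6, 70); (7, 7, 65); (NULL, 1, NULL); (NULL, 3, NULL); (NULL, 5, NULL); (NULL, 5, NULL); (NULL, NULL, NULL)

FULL OUTER JOIN keeps every row from both sides; unmatched rows get NULL for the other side's columns.
Matching on t1.dept_id = t2.dept_id. A NULL in a compared column never satisfies the condition.
- t1 row (dept_id=2): no match → kept, t2 columns NULL.
- t1 row (dept_id=6): matches 1 t2 row(s) → 1 output row(s).
- t1 row (dept_id=7): matches 1 t2 row(s) → 1 output row(s).
- t1 row (dept_id=2): no match → kept, t2 columns NULL.
- t1 row (dept_id=6): matches 1 t2 row(s) → 1 output row(s).
- 5 t2 row(s) had no t1 match → kept, t1 columns NULL.
After projecting and ordering:
t1.dept_id | t2.dept_id | t1.salary
2 | NULL | 75
2 | NULL | NULL
6 | 6 | 40
6 | 6 | 70
7 | 7 | 65
NULL | 1 | NULL
NULL | 3 | NULL
NULL | 5 | NULL
NULL | 5 | NULL
NULL | NULL | NULL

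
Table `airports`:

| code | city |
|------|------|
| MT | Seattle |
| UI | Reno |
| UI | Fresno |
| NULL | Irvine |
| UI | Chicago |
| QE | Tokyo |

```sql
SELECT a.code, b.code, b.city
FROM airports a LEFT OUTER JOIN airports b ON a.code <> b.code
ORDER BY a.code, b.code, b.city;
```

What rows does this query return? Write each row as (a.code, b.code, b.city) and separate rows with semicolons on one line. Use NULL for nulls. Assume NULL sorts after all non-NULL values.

LEFT JOIN keeps every row from `airports a`; unmatched rows get NULL for `airports b`'s columns.
Matching on a.code <> b.code. A NULL in a compared column never satisfies the condition.
- a row (code=MT): matches 4 b row(s) → 4 output row(s).
- a row (code=UI): matches 2 b row(s) → 2 output row(s).
- a row (code=UI): matches 2 b row(s) → 2 output row(s).
- a row (code=NULL): no match → kept, b columns NULL.
- a row (code=UI): matches 2 b row(s) → 2 output row(s).
- a row (code=QE): matches 4 b row(s) → 4 output row(s).

(MT, QE, Tokyo); (MT, UI, Chicago); (MT, UI, Fresno); (MT, UI, Reno); (QE, MT, Seattle); (QE, UI, Chicago); (QE, UI, Fresno); (QE, UI, Reno); (UI, MT, Seattle); (UI, MT, Seattle); (UI, MT, Seattle); (UI, QE, Tokyo); (UI, QE, Tokyo); (UI, QE, Tokyo); (NULL, NULL, NULL)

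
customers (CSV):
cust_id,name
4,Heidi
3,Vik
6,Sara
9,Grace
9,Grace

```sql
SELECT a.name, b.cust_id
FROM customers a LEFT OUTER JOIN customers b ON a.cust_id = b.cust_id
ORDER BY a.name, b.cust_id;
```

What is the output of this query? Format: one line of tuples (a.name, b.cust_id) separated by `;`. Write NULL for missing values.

(Grace, 9); (Grace, 9); (Grace, 9); (Grace, 9); (Heidi, 4); (Sara, 6); (Vik, 3)

LEFT JOIN keeps every row from `customers a`; unmatched rows get NULL for `customers b`'s columns.
Matching on a.cust_id = b.cust_id.
- a[0] cust_id=4 → 1 match(es) in b → 1 row(s).
- a[1] cust_id=3 → 1 match(es) in b → 1 row(s).
- a[2] cust_id=6 → 1 match(es) in b → 1 row(s).
- a[3] cust_id=9 → 2 match(es) in b → 2 row(s).
- a[4] cust_id=9 → 2 match(es) in b → 2 row(s).
After projecting and ordering:
a.name | b.cust_id
Grace | 9
Grace | 9
Grace | 9
Grace | 9
Heidi | 4
Sara | 6
Vik | 3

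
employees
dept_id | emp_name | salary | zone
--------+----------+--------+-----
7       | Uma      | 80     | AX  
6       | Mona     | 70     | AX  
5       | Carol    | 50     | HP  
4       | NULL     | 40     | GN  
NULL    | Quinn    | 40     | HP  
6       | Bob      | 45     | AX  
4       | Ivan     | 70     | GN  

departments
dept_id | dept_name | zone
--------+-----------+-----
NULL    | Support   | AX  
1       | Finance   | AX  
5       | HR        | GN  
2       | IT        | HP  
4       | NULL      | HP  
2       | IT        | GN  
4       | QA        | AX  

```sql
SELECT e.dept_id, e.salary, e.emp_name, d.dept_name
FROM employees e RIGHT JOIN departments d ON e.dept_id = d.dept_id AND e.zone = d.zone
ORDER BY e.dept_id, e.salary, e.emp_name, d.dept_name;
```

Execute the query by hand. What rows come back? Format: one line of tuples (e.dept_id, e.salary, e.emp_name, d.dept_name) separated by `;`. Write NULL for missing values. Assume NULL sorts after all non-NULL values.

(NULL, NULL, NULL, Finance); (NULL, NULL, NULL, HR); (NULL, NULL, NULL, IT); (NULL, NULL, NULL, IT); (NULL, NULL, NULL, QA); (NULL, NULL, NULL, Support); (NULL, NULL, NULL, NULL)

RIGHT JOIN keeps every row from `departments`; unmatched rows get NULL for `employees`'s columns.
Matching on e.dept_id = d.dept_id AND e.zone = d.zone. A NULL in a compared column never satisfies the condition.
Matched pairs: 0; unmatched d rows kept: 7.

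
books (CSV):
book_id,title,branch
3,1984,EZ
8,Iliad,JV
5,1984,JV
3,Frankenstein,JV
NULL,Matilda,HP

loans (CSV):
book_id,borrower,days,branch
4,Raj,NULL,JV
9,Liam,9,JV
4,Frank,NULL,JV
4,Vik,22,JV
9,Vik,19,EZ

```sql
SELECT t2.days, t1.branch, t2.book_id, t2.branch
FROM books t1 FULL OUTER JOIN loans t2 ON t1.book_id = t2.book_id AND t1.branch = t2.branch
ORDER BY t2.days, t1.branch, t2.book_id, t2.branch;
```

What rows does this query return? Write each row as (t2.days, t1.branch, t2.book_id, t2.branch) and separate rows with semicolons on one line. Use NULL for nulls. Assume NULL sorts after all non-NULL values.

(9, NULL, 9, JV); (19, NULL, 9, EZ); (22, NULL, 4, JV); (NULL, EZ, NULL, NULL); (NULL, HP, NULL, NULL); (NULL, JV, NULL, NULL); (NULL, JV, NULL, NULL); (NULL, JV, NULL, NULL); (NULL, NULL, 4, JV); (NULL, NULL, 4, JV)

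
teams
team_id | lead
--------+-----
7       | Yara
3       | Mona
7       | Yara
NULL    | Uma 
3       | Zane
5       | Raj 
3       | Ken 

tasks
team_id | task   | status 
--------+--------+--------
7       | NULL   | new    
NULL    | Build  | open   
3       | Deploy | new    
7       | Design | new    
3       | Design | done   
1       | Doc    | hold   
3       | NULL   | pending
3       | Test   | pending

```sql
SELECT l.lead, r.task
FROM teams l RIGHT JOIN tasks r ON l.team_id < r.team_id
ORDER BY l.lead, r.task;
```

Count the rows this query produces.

RIGHT JOIN keeps every row from `tasks`; unmatched rows get NULL for `teams`'s columns.
Matching on l.team_id < r.team_id. A NULL in a compared column never satisfies the condition.
Matched pairs: 8; unmatched r rows kept: 6.
Total: 8 matched + 6 padded = 14 rows.

14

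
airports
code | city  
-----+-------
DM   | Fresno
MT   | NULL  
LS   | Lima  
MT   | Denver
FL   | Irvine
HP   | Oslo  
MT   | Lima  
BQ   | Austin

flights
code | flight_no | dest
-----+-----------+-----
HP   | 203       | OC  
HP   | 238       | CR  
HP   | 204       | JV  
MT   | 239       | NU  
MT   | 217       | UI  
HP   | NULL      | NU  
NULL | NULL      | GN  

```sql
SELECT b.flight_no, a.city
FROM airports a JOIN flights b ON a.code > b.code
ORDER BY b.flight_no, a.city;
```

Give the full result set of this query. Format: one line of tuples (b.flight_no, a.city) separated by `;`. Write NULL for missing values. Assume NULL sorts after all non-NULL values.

(203, Denver); (203, Lima); (203, Lima); (203, NULL); (204, Denver); (204, Lima); (204, Lima); (204, NULL); (238, Denver); (238, Lima); (238, Lima); (238, NULL); (NULL, Denver); (NULL, Lima); (NULL, Lima); (NULL, NULL)

INNER JOIN keeps only pairs where the ON condition holds.
Matching on a.code > b.code. A NULL in a compared column never satisfies the condition.
- a (code=DM) has no partner → excluded.
- a (code=MT) pairs with 4 row(s) of b.
- a (code=LS) pairs with 4 row(s) of b.
- a (code=MT) pairs with 4 row(s) of b.
- a (code=FL) has no partner → excluded.
- a (code=HP) has no partner → excluded.
- a (code=MT) pairs with 4 row(s) of b.
- a (code=BQ) has no partner → excluded.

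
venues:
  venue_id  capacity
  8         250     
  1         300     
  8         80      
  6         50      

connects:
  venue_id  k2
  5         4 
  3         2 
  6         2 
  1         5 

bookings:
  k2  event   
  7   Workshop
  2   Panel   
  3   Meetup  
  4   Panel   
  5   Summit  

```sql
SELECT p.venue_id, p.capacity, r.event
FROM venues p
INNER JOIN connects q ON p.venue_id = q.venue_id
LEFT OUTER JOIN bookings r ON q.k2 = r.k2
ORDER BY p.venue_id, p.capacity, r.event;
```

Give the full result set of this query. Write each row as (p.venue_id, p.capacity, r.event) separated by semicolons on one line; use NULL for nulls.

Evaluate left to right. First `venues p INNER JOIN connects q` on venue_id: 2 row(s).
Then LEFT JOIN `bookings r` on k2: each of those 2 rows is kept; rows whose q.k2 has no match in r get NULL for r's columns.

(1, 300, Summit); (6, 50, Panel)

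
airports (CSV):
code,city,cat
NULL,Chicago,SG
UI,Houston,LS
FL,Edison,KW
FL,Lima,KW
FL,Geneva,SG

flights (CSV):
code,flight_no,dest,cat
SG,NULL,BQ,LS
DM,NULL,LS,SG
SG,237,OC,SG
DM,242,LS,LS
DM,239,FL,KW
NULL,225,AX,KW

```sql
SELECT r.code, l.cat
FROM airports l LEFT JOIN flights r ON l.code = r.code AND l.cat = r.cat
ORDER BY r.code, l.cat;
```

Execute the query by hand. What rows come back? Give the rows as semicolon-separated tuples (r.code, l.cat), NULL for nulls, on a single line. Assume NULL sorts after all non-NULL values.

LEFT JOIN keeps every row from `airports`; unmatched rows get NULL for `flights`'s columns.
Matching on l.code = r.code AND l.cat = r.cat. A NULL in a compared column never satisfies the condition.
Matched pairs: 0; unmatched l rows kept: 5.

(NULL, KW); (NULL, KW); (NULL, LS); (NULL, SG); (NULL, SG)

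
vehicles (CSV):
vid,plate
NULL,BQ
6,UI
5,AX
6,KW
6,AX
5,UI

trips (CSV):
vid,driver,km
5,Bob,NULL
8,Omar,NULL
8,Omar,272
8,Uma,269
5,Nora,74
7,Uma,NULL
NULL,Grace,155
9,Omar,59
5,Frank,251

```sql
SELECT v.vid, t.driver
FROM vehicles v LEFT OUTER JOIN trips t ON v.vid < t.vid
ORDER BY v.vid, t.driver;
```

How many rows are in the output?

26

LEFT JOIN keeps every row from `vehicles`; unmatched rows get NULL for `trips`'s columns.
Matching on v.vid < t.vid. A NULL in a compared column never satisfies the condition.
- v[0] vid=NULL → no match; kept with NULLs on the t side.
- v[1] vid=6 → 5 match(es) in t → 5 row(s).
- v[2] vid=5 → 5 match(es) in t → 5 row(s).
- v[3] vid=6 → 5 match(es) in t → 5 row(s).
- v[4] vid=6 → 5 match(es) in t → 5 row(s).
- v[5] vid=5 → 5 match(es) in t → 5 row(s).
Total: 25 matched + 1 padded = 26 rows.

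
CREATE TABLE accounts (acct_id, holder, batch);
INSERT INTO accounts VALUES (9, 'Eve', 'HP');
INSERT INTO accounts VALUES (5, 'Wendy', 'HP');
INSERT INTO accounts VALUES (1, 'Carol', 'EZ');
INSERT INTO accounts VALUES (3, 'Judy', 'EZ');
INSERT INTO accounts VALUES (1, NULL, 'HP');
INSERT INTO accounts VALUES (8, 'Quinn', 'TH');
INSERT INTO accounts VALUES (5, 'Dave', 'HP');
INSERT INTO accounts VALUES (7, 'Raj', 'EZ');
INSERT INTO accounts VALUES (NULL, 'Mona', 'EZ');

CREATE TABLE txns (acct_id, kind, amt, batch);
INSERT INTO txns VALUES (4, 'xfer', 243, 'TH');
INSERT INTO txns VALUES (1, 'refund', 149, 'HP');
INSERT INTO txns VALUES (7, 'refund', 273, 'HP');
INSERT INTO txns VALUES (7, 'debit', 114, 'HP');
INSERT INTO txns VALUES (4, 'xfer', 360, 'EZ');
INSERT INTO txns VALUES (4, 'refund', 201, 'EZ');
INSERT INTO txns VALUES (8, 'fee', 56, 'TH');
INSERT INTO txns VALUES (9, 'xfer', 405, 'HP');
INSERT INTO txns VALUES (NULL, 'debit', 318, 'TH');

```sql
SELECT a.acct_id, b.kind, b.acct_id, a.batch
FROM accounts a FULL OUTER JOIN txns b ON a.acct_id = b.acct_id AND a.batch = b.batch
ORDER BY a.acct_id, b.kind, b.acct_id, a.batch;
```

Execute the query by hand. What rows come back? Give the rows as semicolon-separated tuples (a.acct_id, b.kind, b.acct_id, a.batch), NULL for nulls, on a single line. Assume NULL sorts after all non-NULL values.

(1, refund, 1, HP); (1, NULL, NULL, EZ); (3, NULL, NULL, EZ); (5, NULL, NULL, HP); (5, NULL, NULL, HP); (7, NULL, NULL, EZ); (8, fee, 8, TH); (9, xfer, 9, HP); (NULL, debit, 7, NULL); (NULL, debit, NULL, NULL); (NULL, refund, 4, NULL); (NULL, refund, 7, NULL); (NULL, xfer, 4, NULL); (NULL, xfer, 4, NULL); (NULL, NULL, NULL, EZ)

FULL OUTER JOIN keeps every row from both sides; unmatched rows get NULL for the other side's columns.
Matching on a.acct_id = b.acct_id AND a.batch = b.batch. A NULL in a compared column never satisfies the condition.
- a[0] acct_id=9, batch=HP → 1 match(es) in b → 1 row(s).
- a[1] acct_id=5, batch=HP → no match; kept with NULLs on the b side.
- a[2] acct_id=1, batch=EZ → no match; kept with NULLs on the b side.
- a[3] acct_id=3, batch=EZ → no match; kept with NULLs on the b side.
- a[4] acct_id=1, batch=HP → 1 match(es) in b → 1 row(s).
- a[5] acct_id=8, batch=TH → 1 match(es) in b → 1 row(s).
- a[6] acct_id=5, batch=HP → no match; kept with NULLs on the b side.
- a[7] acct_id=7, batch=EZ → no match; kept with NULLs on the b side.
- a[8] acct_id=NULL, batch=EZ → no match; kept with NULLs on the b side.
- 6 row(s) from b found no a partner → padded with NULL.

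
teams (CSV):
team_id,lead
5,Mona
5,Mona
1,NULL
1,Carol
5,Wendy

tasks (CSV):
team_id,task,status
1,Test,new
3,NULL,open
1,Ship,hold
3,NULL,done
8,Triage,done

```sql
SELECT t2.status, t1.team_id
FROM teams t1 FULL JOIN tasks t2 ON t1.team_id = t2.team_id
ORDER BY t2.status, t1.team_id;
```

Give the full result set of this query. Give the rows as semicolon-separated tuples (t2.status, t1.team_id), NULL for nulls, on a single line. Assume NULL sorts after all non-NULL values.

(done, NULL); (done, NULL); (hold, 1); (hold, 1); (new, 1); (new, 1); (open, NULL); (NULL, 5); (NULL, 5); (NULL, 5)

FULL OUTER JOIN keeps every row from both sides; unmatched rows get NULL for the other side's columns.
Matching on t1.team_id = t2.team_id.
- t1 (team_id=5) has no partner → padded with NULL.
- t1 (team_id=5) has no partner → padded with NULL.
- t1 (team_id=1) pairs with 2 row(s) of t2.
- t1 (team_id=1) pairs with 2 row(s) of t2.
- t1 (team_id=5) has no partner → padded with NULL.
- 3 row(s) from t2 found no t1 partner → padded with NULL.
After projecting and ordering:
t2.status | t1.team_id
done | NULL
done | NULL
hold | 1
hold | 1
new | 1
new | 1
open | NULL
NULL | 5
NULL | 5
NULL | 5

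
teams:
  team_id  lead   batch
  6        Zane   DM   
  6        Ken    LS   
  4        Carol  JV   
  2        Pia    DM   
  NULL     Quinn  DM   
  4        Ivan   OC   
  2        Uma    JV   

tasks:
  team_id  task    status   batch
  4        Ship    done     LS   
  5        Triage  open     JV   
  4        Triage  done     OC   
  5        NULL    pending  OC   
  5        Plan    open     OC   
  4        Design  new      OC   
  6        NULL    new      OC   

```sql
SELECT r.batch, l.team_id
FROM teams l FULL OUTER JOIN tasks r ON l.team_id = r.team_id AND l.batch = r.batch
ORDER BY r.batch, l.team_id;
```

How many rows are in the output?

FULL OUTER JOIN keeps every row from both sides; unmatched rows get NULL for the other side's columns.
Matching on l.team_id = r.team_id AND l.batch = r.batch. A NULL in a compared column never satisfies the condition.
- l (team_id=6, batch=DM) has no partner → padded with NULL.
- l (team_id=6, batch=LS) has no partner → padded with NULL.
- l (team_id=4, batch=JV) has no partner → padded with NULL.
- l (team_id=2, batch=DM) has no partner → padded with NULL.
- l (team_id=NULL, batch=DM) has no partner → padded with NULL.
- l (team_id=4, batch=OC) pairs with 2 row(s) of r.
- l (team_id=2, batch=JV) has no partner → padded with NULL.
- 5 row(s) from r found no l partner → padded with NULL.
Total: 2 matched + 11 padded = 13 rows.

13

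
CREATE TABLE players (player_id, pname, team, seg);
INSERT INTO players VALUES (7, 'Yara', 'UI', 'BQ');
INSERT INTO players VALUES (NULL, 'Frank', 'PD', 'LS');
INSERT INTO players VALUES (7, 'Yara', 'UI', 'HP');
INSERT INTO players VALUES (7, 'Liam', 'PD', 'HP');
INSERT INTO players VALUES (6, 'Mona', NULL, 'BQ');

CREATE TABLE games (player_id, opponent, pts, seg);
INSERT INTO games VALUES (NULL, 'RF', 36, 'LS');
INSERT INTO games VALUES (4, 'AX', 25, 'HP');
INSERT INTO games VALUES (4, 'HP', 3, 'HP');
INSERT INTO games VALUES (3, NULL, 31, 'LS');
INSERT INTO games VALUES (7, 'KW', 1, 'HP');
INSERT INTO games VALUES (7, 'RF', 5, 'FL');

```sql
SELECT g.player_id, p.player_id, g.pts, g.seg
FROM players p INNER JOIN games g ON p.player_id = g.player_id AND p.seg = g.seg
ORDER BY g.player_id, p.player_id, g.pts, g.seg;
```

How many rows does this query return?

INNER JOIN keeps only pairs where the ON condition holds.
Matching on p.player_id = g.player_id AND p.seg = g.seg. A NULL in a compared column never satisfies the condition.
Matched pairs: 2.
Total: 2 rows.

2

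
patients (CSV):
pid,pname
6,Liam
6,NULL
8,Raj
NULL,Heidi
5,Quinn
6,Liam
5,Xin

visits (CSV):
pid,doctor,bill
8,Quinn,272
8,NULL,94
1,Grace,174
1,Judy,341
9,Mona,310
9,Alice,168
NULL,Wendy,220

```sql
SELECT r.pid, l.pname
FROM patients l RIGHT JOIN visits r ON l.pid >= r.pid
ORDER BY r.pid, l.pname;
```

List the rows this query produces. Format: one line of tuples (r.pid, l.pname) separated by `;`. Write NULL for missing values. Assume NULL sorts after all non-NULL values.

(1, Liam); (1, Liam); (1, Liam); (1, Liam); (1, Quinn); (1, Quinn); (1, Raj); (1, Raj); (1, Xin); (1, Xin); (1, NULL); (1, NULL); (8, Raj); (8, Raj); (9, NULL); (9, NULL); (NULL, NULL)

RIGHT JOIN keeps every row from `visits`; unmatched rows get NULL for `patients`'s columns.
Matching on l.pid >= r.pid. A NULL in a compared column never satisfies the condition.
- l[0] pid=6 → 2 match(es) in r → 2 row(s).
- l[1] pid=6 → 2 match(es) in r → 2 row(s).
- l[2] pid=8 → 4 match(es) in r → 4 row(s).
- l[3] pid=NULL → no match.
- l[4] pid=5 → 2 match(es) in r → 2 row(s).
- l[5] pid=6 → 2 match(es) in r → 2 row(s).
- l[6] pid=5 → 2 match(es) in r → 2 row(s).
- 3 row(s) from r found no l partner → padded with NULL.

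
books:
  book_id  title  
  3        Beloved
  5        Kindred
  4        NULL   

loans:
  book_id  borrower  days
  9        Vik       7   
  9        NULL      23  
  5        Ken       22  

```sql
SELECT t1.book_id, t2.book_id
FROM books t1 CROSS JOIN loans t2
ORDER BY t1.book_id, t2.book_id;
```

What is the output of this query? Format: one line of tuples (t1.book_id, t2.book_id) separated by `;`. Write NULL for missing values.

(3, 5); (3, 9); (3, 9); (4, 5); (4, 9); (4, 9); (5, 5); (5, 9); (5, 9)

CROSS JOIN pairs every row of `books` with every row of `loans`: 3 × 3 = 9 rows.
After projecting and ordering:
t1.book_id | t2.book_id
3 | 5
3 | 9
3 | 9
4 | 5
4 | 9
4 | 9
5 | 5
5 | 9
5 | 9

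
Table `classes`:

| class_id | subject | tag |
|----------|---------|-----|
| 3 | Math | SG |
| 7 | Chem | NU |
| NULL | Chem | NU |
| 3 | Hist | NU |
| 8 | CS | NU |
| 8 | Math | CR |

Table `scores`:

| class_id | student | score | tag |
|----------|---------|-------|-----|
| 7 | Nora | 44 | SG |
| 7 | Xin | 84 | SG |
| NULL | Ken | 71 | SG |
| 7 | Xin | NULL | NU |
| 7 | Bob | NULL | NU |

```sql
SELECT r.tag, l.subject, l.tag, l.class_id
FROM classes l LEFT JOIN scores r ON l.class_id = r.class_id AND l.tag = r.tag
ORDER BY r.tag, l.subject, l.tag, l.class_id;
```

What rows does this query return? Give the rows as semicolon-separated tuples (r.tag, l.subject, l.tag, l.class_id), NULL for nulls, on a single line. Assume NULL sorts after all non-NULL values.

(NU, Chem, NU, 7); (NU, Chem, NU, 7); (NULL, CS, NU, 8); (NULL, Chem, NU, NULL); (NULL, Hist, NU, 3); (NULL, Math, CR, 8); (NULL, Math, SG, 3)

LEFT JOIN keeps every row from `classes`; unmatched rows get NULL for `scores`'s columns.
Matching on l.class_id = r.class_id AND l.tag = r.tag. A NULL in a compared column never satisfies the condition.
Matched pairs: 2; unmatched l rows kept: 5.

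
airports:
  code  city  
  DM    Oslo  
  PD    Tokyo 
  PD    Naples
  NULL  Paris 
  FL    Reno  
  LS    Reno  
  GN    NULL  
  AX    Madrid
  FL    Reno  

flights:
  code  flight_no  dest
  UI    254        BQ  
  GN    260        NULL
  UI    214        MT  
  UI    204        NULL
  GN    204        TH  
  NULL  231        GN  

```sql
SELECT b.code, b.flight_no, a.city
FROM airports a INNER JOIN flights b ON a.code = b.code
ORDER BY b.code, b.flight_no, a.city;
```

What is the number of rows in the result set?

INNER JOIN keeps only pairs where the ON condition holds.
Matching on a.code = b.code. A NULL in a compared column never satisfies the condition.
- code=DM: no matching b row, dropped.
- code=PD: no matching b row, dropped.
- code=PD: no matching b row, dropped.
- code=NULL: no matching b row, dropped.
- code=FL: no matching b row, dropped.
- code=LS: no matching b row, dropped.
- code=GN: 2 matching b row(s), so 2 row(s) emitted.
- code=AX: no matching b row, dropped.
- code=FL: no matching b row, dropped.
Total: 2 rows.

2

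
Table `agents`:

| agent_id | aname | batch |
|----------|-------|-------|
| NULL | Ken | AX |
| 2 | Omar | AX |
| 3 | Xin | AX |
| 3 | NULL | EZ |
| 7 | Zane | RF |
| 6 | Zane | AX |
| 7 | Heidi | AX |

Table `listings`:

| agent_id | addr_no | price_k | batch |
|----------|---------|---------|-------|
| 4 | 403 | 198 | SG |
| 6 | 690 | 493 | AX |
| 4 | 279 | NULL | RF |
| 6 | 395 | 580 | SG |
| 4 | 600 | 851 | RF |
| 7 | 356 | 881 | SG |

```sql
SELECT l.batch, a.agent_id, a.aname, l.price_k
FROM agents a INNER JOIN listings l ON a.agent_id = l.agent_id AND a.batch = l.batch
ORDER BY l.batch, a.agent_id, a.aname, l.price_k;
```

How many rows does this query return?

INNER JOIN keeps only pairs where the ON condition holds.
Matching on a.agent_id = l.agent_id AND a.batch = l.batch. A NULL in a compared column never satisfies the condition.
Matched pairs: 1.
Total: 1 rows.

1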